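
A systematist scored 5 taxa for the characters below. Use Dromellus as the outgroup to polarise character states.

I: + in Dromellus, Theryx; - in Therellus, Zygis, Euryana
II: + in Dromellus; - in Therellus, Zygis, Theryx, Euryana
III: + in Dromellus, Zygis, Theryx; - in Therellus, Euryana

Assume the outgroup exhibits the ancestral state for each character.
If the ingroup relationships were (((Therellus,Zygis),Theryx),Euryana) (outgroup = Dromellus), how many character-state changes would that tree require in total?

5

Map each character onto (((Therellus,Zygis),Theryx),Euryana) (rooted by Dromellus) and count the minimum state changes it requires (Fitch parsimony):
I: 2; II: 1; III: 2.
Total tree length = 5.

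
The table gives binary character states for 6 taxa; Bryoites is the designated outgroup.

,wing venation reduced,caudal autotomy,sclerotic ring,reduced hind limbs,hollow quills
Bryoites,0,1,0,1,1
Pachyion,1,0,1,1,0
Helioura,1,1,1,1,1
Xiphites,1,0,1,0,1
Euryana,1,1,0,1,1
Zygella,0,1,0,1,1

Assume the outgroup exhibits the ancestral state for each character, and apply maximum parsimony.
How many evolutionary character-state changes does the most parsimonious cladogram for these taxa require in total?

Character polarity is set by the outgroup: the derived state is whichever differs from the outgroup's state, so for caudal autotomy, reduced hind limbs, hollow quills the derived state is '0', and for the remaining characters it is '1'.
wing venation reduced: derived state '1' in Euryana, Helioura, Pachyion, and Xiphites only — synapomorphy for {Euryana, Helioura, Pachyion, Xiphites}.
caudal autotomy: derived state '0' in Pachyion and Xiphites only — synapomorphy for {Pachyion, Xiphites}.
sclerotic ring: derived state '1' in Helioura, Pachyion, and Xiphites only — synapomorphy for {Helioura, Pachyion, Xiphites}.
reduced hind limbs: derived state '0' in Xiphites only — an autapomorphy, so it tells us nothing about relationships among taxa.
hollow quills (derived state '0') is unique to Pachyion (autapomorphy; uninformative for grouping).
Most parsimonious ingroup topology: ((((Pachyion,Xiphites),Helioura),Euryana),Zygella).
Changes per character on this tree: wing venation reduced: 1; caudal autotomy: 1; sclerotic ring: 1; reduced hind limbs: 1; hollow quills: 1.
Total = 5.

5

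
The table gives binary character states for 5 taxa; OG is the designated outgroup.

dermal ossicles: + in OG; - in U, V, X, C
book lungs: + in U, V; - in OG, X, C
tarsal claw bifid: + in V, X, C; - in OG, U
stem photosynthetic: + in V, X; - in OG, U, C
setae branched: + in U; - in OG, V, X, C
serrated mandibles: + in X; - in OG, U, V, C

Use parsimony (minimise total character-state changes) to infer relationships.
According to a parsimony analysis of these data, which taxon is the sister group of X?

Character polarity is set by the outgroup: the derived state is whichever differs from the outgroup's state, so for dermal ossicles the derived state is '-', and for the remaining characters it is '+'.
All ingroup taxa share the derived state '-' for dermal ossicles; it defines the ingroup but does not resolve relationships within it.
book lungs (state '+') occurs in U and V but conflicts with the nesting implied by the other characters — most parsimoniously interpreted as homoplasy.
Only C, V, and X show the derived state '+' for tarsal claw bifid, supporting them as a clade.
stem photosynthetic: derived state '+' in V and X only — synapomorphy for {V, X}.
setae branched (derived state '+') is unique to U (autapomorphy; uninformative for grouping).
serrated mandibles: derived state '+' in X only — an autapomorphy, so it tells us nothing about relationships among taxa.
Most parsimonious ingroup topology: (((V,X),C),U).
X and V form a cherry on this tree, so they are sister taxa.

V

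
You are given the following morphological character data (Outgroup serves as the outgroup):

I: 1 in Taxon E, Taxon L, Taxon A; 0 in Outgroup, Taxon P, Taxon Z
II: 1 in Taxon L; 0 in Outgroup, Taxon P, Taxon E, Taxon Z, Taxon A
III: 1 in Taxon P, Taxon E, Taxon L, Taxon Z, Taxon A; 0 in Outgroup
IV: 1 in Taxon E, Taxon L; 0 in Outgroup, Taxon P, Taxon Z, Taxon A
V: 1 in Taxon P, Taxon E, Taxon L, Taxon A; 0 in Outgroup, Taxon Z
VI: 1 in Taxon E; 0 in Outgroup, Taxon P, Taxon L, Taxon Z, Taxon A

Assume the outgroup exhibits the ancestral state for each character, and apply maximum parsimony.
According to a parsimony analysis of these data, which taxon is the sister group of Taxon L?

Taxon E

The outgroup has state '0' for every character, so '1' is the derived state throughout.
I: derived state '1' in Taxon A, Taxon E, and Taxon L only — synapomorphy for {Taxon A, Taxon E, Taxon L}.
II: derived state '1' in Taxon L only — an autapomorphy, so it tells us nothing about relationships among taxa.
All ingroup taxa share the derived state '1' for III; it defines the ingroup but does not resolve relationships within it.
Only Taxon E and Taxon L show the derived state '1' for IV, supporting them as a clade.
Only Taxon A, Taxon E, Taxon L, and Taxon P show the derived state '1' for V, supporting them as a clade.
VI (derived state '1') is unique to Taxon E (autapomorphy; uninformative for grouping).
Most parsimonious ingroup topology: ((Taxon P,((Taxon E,Taxon L),Taxon A)),Taxon Z).
Taxon L and Taxon E form a cherry on this tree, so they are sister taxa.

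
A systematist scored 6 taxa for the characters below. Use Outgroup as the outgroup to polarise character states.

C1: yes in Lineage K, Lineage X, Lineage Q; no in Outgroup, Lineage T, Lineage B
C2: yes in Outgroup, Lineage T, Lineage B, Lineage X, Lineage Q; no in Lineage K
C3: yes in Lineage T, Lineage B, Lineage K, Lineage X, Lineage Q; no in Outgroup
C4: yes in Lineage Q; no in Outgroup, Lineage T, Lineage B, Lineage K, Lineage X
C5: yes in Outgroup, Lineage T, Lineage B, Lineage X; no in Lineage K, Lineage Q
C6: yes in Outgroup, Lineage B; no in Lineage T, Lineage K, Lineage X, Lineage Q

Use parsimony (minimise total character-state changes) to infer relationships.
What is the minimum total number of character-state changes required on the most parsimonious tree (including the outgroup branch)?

6

Character polarity is set by the outgroup: the derived state is whichever differs from the outgroup's state, so for C2, C5, C6 the derived state is 'no', and for the remaining characters it is 'yes'.
C1 (derived state 'yes') is shared by Lineage K, Lineage Q, and Lineage X — a synapomorphy uniting that clade.
C2: derived state 'no' in Lineage K only — an autapomorphy, so it tells us nothing about relationships among taxa.
C3 (derived state 'yes') is shared by all ingroup taxa — unites the whole ingroup.
C4: derived state 'yes' in Lineage Q only — an autapomorphy, so it tells us nothing about relationships among taxa.
Only Lineage K and Lineage Q show the derived state 'no' for C5, supporting them as a clade.
C6 (derived state 'no') is shared by Lineage K, Lineage Q, Lineage T, and Lineage X — a synapomorphy uniting that clade.
Most parsimonious ingroup topology: ((Lineage T,((Lineage K,Lineage Q),Lineage X)),Lineage B).
Changes per character on this tree: C1: 1; C2: 1; C3: 1; C4: 1; C5: 1; C6: 1.
Total = 6.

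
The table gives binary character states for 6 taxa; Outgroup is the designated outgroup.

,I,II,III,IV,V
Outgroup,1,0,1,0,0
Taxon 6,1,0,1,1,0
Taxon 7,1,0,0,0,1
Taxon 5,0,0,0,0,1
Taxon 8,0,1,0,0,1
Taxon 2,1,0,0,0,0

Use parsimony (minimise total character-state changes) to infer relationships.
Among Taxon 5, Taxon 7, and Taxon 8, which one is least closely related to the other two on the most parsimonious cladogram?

Taxon 7

Character polarity is set by the outgroup: the derived state is whichever differs from the outgroup's state, so for I, III the derived state is '0', and for the remaining characters it is '1'.
Only Taxon 5 and Taxon 8 show the derived state '0' for I, supporting them as a clade.
II: derived state '1' in Taxon 8 only — an autapomorphy, so it tells us nothing about relationships among taxa.
III: derived state '0' in Taxon 2, Taxon 5, Taxon 7, and Taxon 8 only — synapomorphy for {Taxon 2, Taxon 5, Taxon 7, Taxon 8}.
IV (derived state '1') is unique to Taxon 6 (autapomorphy; uninformative for grouping).
Only Taxon 5, Taxon 7, and Taxon 8 show the derived state '1' for V, supporting them as a clade.
Most parsimonious ingroup topology: (Taxon 6,((Taxon 7,(Taxon 5,Taxon 8)),Taxon 2)).
Taxon 8 and Taxon 5 share a more recent common ancestor with each other than either does with Taxon 7, so Taxon 7 is the least closely related of the three.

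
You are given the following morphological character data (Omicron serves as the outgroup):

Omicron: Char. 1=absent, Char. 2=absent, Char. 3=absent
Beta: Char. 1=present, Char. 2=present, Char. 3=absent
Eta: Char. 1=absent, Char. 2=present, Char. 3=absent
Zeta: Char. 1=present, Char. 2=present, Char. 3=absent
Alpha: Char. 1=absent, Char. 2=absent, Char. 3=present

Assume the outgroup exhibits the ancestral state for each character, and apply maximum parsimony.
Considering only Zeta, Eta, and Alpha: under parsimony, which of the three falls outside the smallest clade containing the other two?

The outgroup has state 'absent' for every character, so 'present' is the derived state throughout.
Char. 1: derived state 'present' in Beta and Zeta only — synapomorphy for {Beta, Zeta}.
Char. 2 (derived state 'present') is shared by Beta, Eta, and Zeta — a synapomorphy uniting that clade.
Char. 3 (derived state 'present') is unique to Alpha (autapomorphy; uninformative for grouping).
Most parsimonious ingroup topology: (((Beta,Zeta),Eta),Alpha).
Eta and Zeta share a more recent common ancestor with each other than either does with Alpha, so Alpha is the least closely related of the three.

Alpha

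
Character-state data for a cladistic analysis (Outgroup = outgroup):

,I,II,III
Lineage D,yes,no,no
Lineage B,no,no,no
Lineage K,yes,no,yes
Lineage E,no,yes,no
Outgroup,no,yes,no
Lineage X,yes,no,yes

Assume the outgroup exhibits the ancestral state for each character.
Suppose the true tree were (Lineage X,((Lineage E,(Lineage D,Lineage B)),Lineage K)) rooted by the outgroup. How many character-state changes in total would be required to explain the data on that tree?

7

Map each character onto (Lineage X,((Lineage E,(Lineage D,Lineage B)),Lineage K)) (rooted by Outgroup) and count the minimum state changes it requires (Fitch parsimony):
I: 3; II: 2; III: 2.
Total tree length = 7.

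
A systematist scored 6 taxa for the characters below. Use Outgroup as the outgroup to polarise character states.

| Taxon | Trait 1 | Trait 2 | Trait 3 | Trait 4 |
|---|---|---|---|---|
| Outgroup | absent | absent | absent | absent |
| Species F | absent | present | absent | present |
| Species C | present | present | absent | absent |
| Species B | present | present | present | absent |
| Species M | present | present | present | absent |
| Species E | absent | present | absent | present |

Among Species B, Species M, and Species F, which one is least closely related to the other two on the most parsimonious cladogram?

The outgroup has state 'absent' for every character, so 'present' is the derived state throughout.
Only Species B, Species C, and Species M show the derived state 'present' for Trait 1, supporting them as a clade.
Trait 2 (derived state 'present') is shared by all ingroup taxa — unites the whole ingroup.
Trait 3: derived state 'present' in Species B and Species M only — synapomorphy for {Species B, Species M}.
Only Species E and Species F show the derived state 'present' for Trait 4, supporting them as a clade.
Most parsimonious ingroup topology: ((Species F,Species E),(Species C,(Species B,Species M))).
Species M and Species B share a more recent common ancestor with each other than either does with Species F, so Species F is the least closely related of the three.

Species F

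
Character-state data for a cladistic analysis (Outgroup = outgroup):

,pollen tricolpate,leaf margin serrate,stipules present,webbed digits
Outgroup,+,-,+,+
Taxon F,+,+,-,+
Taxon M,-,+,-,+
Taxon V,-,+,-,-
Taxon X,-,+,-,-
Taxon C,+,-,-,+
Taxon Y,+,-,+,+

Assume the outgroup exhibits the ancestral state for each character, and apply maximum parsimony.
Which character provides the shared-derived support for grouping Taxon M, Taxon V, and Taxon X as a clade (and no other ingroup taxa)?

pollen tricolpate

Character polarity is set by the outgroup: the derived state is whichever differs from the outgroup's state, so for pollen tricolpate, stipules present, webbed digits the derived state is '-', and for the remaining characters it is '+'.
Only Taxon M, Taxon V, and Taxon X show the derived state '-' for pollen tricolpate, supporting them as a clade.
Only Taxon F, Taxon M, Taxon V, and Taxon X show the derived state '+' for leaf margin serrate, supporting them as a clade.
Only Taxon C, Taxon F, Taxon M, Taxon V, and Taxon X show the derived state '-' for stipules present, supporting them as a clade.
webbed digits (derived state '-') is shared by Taxon V and Taxon X — a synapomorphy uniting that clade.
Most parsimonious ingroup topology: (((Taxon F,(Taxon M,(Taxon V,Taxon X))),Taxon C),Taxon Y).
The clade {Taxon M, Taxon V, Taxon X} is supported by pollen tricolpate: its derived state '-' occurs in exactly those taxa and in no other taxon (including the outgroup).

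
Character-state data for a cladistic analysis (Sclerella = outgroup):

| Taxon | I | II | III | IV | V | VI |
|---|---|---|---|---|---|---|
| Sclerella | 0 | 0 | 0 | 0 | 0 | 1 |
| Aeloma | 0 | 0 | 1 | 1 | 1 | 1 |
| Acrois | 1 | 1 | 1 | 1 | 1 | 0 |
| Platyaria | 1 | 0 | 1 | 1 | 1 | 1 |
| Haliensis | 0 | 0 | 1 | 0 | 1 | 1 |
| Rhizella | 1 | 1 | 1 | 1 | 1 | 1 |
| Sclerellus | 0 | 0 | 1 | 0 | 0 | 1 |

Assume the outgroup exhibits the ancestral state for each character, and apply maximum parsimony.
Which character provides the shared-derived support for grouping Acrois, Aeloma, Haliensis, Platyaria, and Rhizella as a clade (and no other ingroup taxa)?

V

Character polarity is set by the outgroup: the derived state is whichever differs from the outgroup's state, so for VI the derived state is '0', and for the remaining characters it is '1'.
Only Acrois, Platyaria, and Rhizella show the derived state '1' for I, supporting them as a clade.
II (derived state '1') is shared by Acrois and Rhizella — a synapomorphy uniting that clade.
III (derived state '1') is shared by all ingroup taxa — unites the whole ingroup.
IV (derived state '1') is shared by Acrois, Aeloma, Platyaria, and Rhizella — a synapomorphy uniting that clade.
Only Acrois, Aeloma, Haliensis, Platyaria, and Rhizella show the derived state '1' for V, supporting them as a clade.
VI (derived state '0') is unique to Acrois (autapomorphy; uninformative for grouping).
Most parsimonious ingroup topology: (((Aeloma,((Acrois,Rhizella),Platyaria)),Haliensis),Sclerellus).
The clade {Acrois, Aeloma, Haliensis, Platyaria, Rhizella} is supported by V: its derived state '1' occurs in exactly those taxa and in no other taxon (including the outgroup).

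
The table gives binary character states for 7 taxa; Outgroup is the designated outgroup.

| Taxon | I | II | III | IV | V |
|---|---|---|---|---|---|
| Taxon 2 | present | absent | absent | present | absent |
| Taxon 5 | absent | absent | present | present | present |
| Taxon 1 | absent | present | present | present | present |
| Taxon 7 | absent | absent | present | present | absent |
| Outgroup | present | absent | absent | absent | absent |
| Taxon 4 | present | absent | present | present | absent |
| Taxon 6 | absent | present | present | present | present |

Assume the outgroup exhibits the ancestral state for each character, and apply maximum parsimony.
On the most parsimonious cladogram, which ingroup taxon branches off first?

Taxon 2

Character polarity is set by the outgroup: the derived state is whichever differs from the outgroup's state, so for I the derived state is 'absent', and for the remaining characters it is 'present'.
I: derived state 'absent' in Taxon 1, Taxon 5, Taxon 6, and Taxon 7 only — synapomorphy for {Taxon 1, Taxon 5, Taxon 6, Taxon 7}.
II: derived state 'present' in Taxon 1 and Taxon 6 only — synapomorphy for {Taxon 1, Taxon 6}.
III (derived state 'present') is shared by Taxon 1, Taxon 4, Taxon 5, Taxon 6, and Taxon 7 — a synapomorphy uniting that clade.
All ingroup taxa share the derived state 'present' for IV; it defines the ingroup but does not resolve relationships within it.
V: derived state 'present' in Taxon 1, Taxon 5, and Taxon 6 only — synapomorphy for {Taxon 1, Taxon 5, Taxon 6}.
Most parsimonious ingroup topology: (((Taxon 7,((Taxon 1,Taxon 6),Taxon 5)),Taxon 4),Taxon 2).
Taxon 2 is sister to the clade containing all other ingroup taxa, so it is the earliest-diverging (most basal) ingroup lineage.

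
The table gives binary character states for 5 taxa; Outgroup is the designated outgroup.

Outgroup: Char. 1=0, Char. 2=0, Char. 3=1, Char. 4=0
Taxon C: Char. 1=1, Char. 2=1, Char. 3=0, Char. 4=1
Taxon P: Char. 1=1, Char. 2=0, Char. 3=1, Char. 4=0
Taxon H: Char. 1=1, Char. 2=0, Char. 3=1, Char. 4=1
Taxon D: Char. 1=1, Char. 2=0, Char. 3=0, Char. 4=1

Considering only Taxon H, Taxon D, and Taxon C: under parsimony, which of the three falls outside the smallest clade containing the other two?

Character polarity is set by the outgroup: the derived state is whichever differs from the outgroup's state, so for Char. 3 the derived state is '0', and for the remaining characters it is '1'.
All ingroup taxa share the derived state '1' for Char. 1; it defines the ingroup but does not resolve relationships within it.
Char. 2: derived state '1' in Taxon C only — an autapomorphy, so it tells us nothing about relationships among taxa.
Char. 3 (derived state '0') is shared by Taxon C and Taxon D — a synapomorphy uniting that clade.
Char. 4 (derived state '1') is shared by Taxon C, Taxon D, and Taxon H — a synapomorphy uniting that clade.
Most parsimonious ingroup topology: (((Taxon C,Taxon D),Taxon H),Taxon P).
Taxon C and Taxon D share a more recent common ancestor with each other than either does with Taxon H, so Taxon H is the least closely related of the three.

Taxon H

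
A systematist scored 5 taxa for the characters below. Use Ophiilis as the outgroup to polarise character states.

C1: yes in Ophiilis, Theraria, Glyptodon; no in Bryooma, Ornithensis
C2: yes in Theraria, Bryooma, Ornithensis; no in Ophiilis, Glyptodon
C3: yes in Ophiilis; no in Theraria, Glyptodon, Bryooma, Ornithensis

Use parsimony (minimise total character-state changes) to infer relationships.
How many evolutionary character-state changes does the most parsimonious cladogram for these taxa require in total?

Character polarity is set by the outgroup: the derived state is whichever differs from the outgroup's state, so for C1, C3 the derived state is 'no', and for the remaining characters it is 'yes'.
C1: derived state 'no' in Bryooma and Ornithensis only — synapomorphy for {Bryooma, Ornithensis}.
C2 (derived state 'yes') is shared by Bryooma, Ornithensis, and Theraria — a synapomorphy uniting that clade.
C3 (derived state 'no') is shared by all ingroup taxa — unites the whole ingroup.
Most parsimonious ingroup topology: ((Theraria,(Bryooma,Ornithensis)),Glyptodon).
Changes per character on this tree: C1: 1; C2: 1; C3: 1.
Total = 3.

3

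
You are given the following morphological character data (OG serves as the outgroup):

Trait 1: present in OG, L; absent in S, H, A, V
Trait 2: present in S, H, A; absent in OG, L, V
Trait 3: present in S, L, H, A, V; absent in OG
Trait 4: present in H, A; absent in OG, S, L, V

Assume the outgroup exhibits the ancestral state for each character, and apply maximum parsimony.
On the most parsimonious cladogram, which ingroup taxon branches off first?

L

Character polarity is set by the outgroup: the derived state is whichever differs from the outgroup's state, so for Trait 1 the derived state is 'absent', and for the remaining characters it is 'present'.
Only A, H, S, and V show the derived state 'absent' for Trait 1, supporting them as a clade.
Trait 2 (derived state 'present') is shared by A, H, and S — a synapomorphy uniting that clade.
All ingroup taxa share the derived state 'present' for Trait 3; it defines the ingroup but does not resolve relationships within it.
Trait 4: derived state 'present' in A and H only — synapomorphy for {A, H}.
Most parsimonious ingroup topology: (((S,(H,A)),V),L).
L is sister to the clade containing all other ingroup taxa, so it is the earliest-diverging (most basal) ingroup lineage.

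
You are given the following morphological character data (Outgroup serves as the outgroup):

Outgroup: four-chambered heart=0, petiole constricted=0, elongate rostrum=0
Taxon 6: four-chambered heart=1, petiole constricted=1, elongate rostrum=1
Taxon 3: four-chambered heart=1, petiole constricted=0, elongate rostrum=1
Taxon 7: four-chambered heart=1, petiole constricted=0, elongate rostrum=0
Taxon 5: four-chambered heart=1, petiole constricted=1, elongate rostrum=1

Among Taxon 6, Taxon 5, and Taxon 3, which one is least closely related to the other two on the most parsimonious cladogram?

The outgroup has state '0' for every character, so '1' is the derived state throughout.
All ingroup taxa share the derived state '1' for four-chambered heart; it defines the ingroup but does not resolve relationships within it.
petiole constricted: derived state '1' in Taxon 5 and Taxon 6 only — synapomorphy for {Taxon 5, Taxon 6}.
elongate rostrum (derived state '1') is shared by Taxon 3, Taxon 5, and Taxon 6 — a synapomorphy uniting that clade.
Most parsimonious ingroup topology: (((Taxon 6,Taxon 5),Taxon 3),Taxon 7).
Taxon 6 and Taxon 5 share a more recent common ancestor with each other than either does with Taxon 3, so Taxon 3 is the least closely related of the three.

Taxon 3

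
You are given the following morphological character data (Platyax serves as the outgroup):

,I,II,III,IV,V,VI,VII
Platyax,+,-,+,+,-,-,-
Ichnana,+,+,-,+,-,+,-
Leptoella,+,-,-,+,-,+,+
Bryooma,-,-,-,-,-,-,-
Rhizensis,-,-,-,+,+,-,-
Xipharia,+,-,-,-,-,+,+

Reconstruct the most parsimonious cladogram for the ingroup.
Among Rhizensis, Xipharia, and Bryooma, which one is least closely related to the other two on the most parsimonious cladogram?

Character polarity is set by the outgroup: the derived state is whichever differs from the outgroup's state, so for I, III, IV the derived state is '-', and for the remaining characters it is '+'.
Only Bryooma and Rhizensis show the derived state '-' for I, supporting them as a clade.
II: derived state '+' in Ichnana only — an autapomorphy, so it tells us nothing about relationships among taxa.
All ingroup taxa share the derived state '-' for III; it defines the ingroup but does not resolve relationships within it.
IV groups Bryooma and Xipharia, which is incompatible with the clades supported by the remaining characters; treating it as convergent (homoplasy) costs fewer steps than any alternative tree.
V (derived state '+') is unique to Rhizensis (autapomorphy; uninformative for grouping).
VI: derived state '+' in Ichnana, Leptoella, and Xipharia only — synapomorphy for {Ichnana, Leptoella, Xipharia}.
Only Leptoella and Xipharia show the derived state '+' for VII, supporting them as a clade.
Most parsimonious ingroup topology: ((Ichnana,(Leptoella,Xipharia)),(Bryooma,Rhizensis)).
Bryooma and Rhizensis share a more recent common ancestor with each other than either does with Xipharia, so Xipharia is the least closely related of the three.

Xipharia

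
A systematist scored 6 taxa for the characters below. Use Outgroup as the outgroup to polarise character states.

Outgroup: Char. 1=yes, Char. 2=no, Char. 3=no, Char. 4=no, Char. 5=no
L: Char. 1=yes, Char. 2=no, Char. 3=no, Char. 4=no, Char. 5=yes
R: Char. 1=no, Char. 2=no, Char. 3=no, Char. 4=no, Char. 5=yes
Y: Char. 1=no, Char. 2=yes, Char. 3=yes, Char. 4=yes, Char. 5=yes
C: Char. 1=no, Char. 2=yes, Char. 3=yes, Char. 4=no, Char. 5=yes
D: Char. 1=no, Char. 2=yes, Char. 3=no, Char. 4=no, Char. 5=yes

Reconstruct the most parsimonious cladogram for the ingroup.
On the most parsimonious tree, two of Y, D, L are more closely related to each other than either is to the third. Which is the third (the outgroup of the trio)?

L

Character polarity is set by the outgroup: the derived state is whichever differs from the outgroup's state, so for Char. 1 the derived state is 'no', and for the remaining characters it is 'yes'.
Char. 1 (derived state 'no') is shared by C, D, R, and Y — a synapomorphy uniting that clade.
Only C, D, and Y show the derived state 'yes' for Char. 2, supporting them as a clade.
Char. 3: derived state 'yes' in C and Y only — synapomorphy for {C, Y}.
Char. 4: derived state 'yes' in Y only — an autapomorphy, so it tells us nothing about relationships among taxa.
All ingroup taxa share the derived state 'yes' for Char. 5; it defines the ingroup but does not resolve relationships within it.
Most parsimonious ingroup topology: (L,(R,((Y,C),D))).
D and Y share a more recent common ancestor with each other than either does with L, so L is the least closely related of the three.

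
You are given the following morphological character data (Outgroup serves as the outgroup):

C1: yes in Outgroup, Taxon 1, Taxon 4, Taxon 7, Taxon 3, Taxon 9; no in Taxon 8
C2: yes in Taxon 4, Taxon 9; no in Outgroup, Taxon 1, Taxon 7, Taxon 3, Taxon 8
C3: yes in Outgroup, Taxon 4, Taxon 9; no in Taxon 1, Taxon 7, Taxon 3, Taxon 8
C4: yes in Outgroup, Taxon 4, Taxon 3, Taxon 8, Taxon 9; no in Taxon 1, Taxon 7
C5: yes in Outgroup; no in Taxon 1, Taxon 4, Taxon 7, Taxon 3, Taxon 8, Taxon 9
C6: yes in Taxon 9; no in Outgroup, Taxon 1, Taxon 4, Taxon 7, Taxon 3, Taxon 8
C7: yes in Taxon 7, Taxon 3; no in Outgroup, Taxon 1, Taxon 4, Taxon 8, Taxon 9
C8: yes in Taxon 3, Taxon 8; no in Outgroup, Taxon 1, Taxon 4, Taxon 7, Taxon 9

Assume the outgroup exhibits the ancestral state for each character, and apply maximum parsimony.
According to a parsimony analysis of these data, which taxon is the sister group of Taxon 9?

Taxon 4

Character polarity is set by the outgroup: the derived state is whichever differs from the outgroup's state, so for C1, C3, C4, C5 the derived state is 'no', and for the remaining characters it is 'yes'.
C1 (derived state 'no') is unique to Taxon 8 (autapomorphy; uninformative for grouping).
Only Taxon 4 and Taxon 9 show the derived state 'yes' for C2, supporting them as a clade.
C3 (derived state 'no') is shared by Taxon 1, Taxon 3, Taxon 7, and Taxon 8 — a synapomorphy uniting that clade.
Only Taxon 1 and Taxon 7 show the derived state 'no' for C4, supporting them as a clade.
C5 (derived state 'no') is shared by all ingroup taxa — unites the whole ingroup.
C6: derived state 'yes' in Taxon 9 only — an autapomorphy, so it tells us nothing about relationships among taxa.
C7 (state 'yes') occurs in Taxon 3 and Taxon 7 but conflicts with the nesting implied by the other characters — most parsimoniously interpreted as homoplasy.
Only Taxon 3 and Taxon 8 show the derived state 'yes' for C8, supporting them as a clade.
Most parsimonious ingroup topology: (((Taxon 1,Taxon 7),(Taxon 3,Taxon 8)),(Taxon 4,Taxon 9)).
Taxon 9 and Taxon 4 form a cherry on this tree, so they are sister taxa.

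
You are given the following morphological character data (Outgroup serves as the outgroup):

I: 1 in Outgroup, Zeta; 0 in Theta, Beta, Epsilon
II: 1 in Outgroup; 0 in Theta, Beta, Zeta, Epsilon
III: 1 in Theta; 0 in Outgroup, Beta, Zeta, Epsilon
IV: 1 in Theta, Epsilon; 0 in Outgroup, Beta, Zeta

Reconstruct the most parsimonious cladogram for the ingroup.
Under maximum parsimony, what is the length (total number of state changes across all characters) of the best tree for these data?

Character polarity is set by the outgroup: the derived state is whichever differs from the outgroup's state, so for I, II the derived state is '0', and for the remaining characters it is '1'.
I (derived state '0') is shared by Beta, Epsilon, and Theta — a synapomorphy uniting that clade.
All ingroup taxa share the derived state '0' for II; it defines the ingroup but does not resolve relationships within it.
III (derived state '1') is unique to Theta (autapomorphy; uninformative for grouping).
IV: derived state '1' in Epsilon and Theta only — synapomorphy for {Epsilon, Theta}.
Most parsimonious ingroup topology: (((Theta,Epsilon),Beta),Zeta).
Changes per character on this tree: I: 1; II: 1; III: 1; IV: 1.
Total = 4.

4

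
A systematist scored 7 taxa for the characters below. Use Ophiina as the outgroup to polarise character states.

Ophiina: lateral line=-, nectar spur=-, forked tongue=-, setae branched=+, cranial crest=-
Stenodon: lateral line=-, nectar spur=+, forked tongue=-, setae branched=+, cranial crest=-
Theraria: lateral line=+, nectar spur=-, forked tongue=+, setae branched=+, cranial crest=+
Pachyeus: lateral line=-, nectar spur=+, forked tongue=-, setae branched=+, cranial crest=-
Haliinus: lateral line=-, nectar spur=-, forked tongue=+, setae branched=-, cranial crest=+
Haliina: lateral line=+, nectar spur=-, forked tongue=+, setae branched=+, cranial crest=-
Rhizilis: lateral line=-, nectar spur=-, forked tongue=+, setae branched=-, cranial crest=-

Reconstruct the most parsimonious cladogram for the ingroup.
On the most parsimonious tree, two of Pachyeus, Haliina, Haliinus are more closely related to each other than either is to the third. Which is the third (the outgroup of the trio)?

Character polarity is set by the outgroup: the derived state is whichever differs from the outgroup's state, so for setae branched the derived state is '-', and for the remaining characters it is '+'.
lateral line: derived state '+' in Haliina and Theraria only — synapomorphy for {Haliina, Theraria}.
Only Pachyeus and Stenodon show the derived state '+' for nectar spur, supporting them as a clade.
forked tongue (derived state '+') is shared by Haliina, Haliinus, Rhizilis, and Theraria — a synapomorphy uniting that clade.
Only Haliinus and Rhizilis show the derived state '-' for setae branched, supporting them as a clade.
cranial crest groups Haliinus and Theraria, which is incompatible with the clades supported by the remaining characters; treating it as convergent (homoplasy) costs fewer steps than any alternative tree.
Most parsimonious ingroup topology: ((Stenodon,Pachyeus),((Theraria,Haliina),(Haliinus,Rhizilis))).
Haliinus and Haliina share a more recent common ancestor with each other than either does with Pachyeus, so Pachyeus is the least closely related of the three.

Pachyeus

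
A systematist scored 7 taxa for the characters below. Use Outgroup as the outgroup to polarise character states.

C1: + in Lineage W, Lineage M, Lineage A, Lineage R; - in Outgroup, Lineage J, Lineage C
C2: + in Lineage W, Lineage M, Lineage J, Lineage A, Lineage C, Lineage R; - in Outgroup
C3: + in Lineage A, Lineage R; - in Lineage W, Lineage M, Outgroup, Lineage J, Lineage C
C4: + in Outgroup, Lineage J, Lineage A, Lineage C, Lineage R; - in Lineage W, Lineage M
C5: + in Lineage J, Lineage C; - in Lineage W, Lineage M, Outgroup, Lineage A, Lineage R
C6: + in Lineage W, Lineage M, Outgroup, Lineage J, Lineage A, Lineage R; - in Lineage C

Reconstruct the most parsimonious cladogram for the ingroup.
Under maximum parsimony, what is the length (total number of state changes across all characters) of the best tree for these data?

6

Character polarity is set by the outgroup: the derived state is whichever differs from the outgroup's state, so for C4, C6 the derived state is '-', and for the remaining characters it is '+'.
C1 (derived state '+') is shared by Lineage A, Lineage M, Lineage R, and Lineage W — a synapomorphy uniting that clade.
C2 (derived state '+') is shared by all ingroup taxa — unites the whole ingroup.
C3 (derived state '+') is shared by Lineage A and Lineage R — a synapomorphy uniting that clade.
C4 (derived state '-') is shared by Lineage M and Lineage W — a synapomorphy uniting that clade.
C5 (derived state '+') is shared by Lineage C and Lineage J — a synapomorphy uniting that clade.
C6: derived state '-' in Lineage C only — an autapomorphy, so it tells us nothing about relationships among taxa.
Most parsimonious ingroup topology: ((Lineage J,Lineage C),((Lineage A,Lineage R),(Lineage M,Lineage W))).
Changes per character on this tree: C1: 1; C2: 1; C3: 1; C4: 1; C5: 1; C6: 1.
Total = 6.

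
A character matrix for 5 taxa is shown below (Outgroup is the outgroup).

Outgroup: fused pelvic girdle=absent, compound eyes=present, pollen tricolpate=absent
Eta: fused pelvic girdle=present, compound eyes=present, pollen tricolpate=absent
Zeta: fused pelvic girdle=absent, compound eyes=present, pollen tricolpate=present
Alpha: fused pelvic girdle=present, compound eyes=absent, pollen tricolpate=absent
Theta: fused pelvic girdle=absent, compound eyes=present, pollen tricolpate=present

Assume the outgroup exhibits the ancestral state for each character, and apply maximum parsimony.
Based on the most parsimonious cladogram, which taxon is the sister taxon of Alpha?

Eta

Character polarity is set by the outgroup: the derived state is whichever differs from the outgroup's state, so for compound eyes the derived state is 'absent', and for the remaining characters it is 'present'.
Only Alpha and Eta show the derived state 'present' for fused pelvic girdle, supporting them as a clade.
compound eyes: derived state 'absent' in Alpha only — an autapomorphy, so it tells us nothing about relationships among taxa.
pollen tricolpate (derived state 'present') is shared by Theta and Zeta — a synapomorphy uniting that clade.
Most parsimonious ingroup topology: ((Eta,Alpha),(Zeta,Theta)).
Alpha and Eta form a cherry on this tree, so they are sister taxa.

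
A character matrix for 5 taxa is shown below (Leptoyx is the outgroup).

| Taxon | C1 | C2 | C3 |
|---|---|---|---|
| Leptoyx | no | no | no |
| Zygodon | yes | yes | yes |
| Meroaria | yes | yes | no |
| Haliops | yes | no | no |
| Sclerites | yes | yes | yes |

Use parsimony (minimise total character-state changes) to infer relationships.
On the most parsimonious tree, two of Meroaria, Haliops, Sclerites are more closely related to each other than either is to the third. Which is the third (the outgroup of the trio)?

Haliops

The outgroup has state 'no' for every character, so 'yes' is the derived state throughout.
All ingroup taxa share the derived state 'yes' for C1; it defines the ingroup but does not resolve relationships within it.
Only Meroaria, Sclerites, and Zygodon show the derived state 'yes' for C2, supporting them as a clade.
C3 (derived state 'yes') is shared by Sclerites and Zygodon — a synapomorphy uniting that clade.
Most parsimonious ingroup topology: (((Zygodon,Sclerites),Meroaria),Haliops).
Sclerites and Meroaria share a more recent common ancestor with each other than either does with Haliops, so Haliops is the least closely related of the three.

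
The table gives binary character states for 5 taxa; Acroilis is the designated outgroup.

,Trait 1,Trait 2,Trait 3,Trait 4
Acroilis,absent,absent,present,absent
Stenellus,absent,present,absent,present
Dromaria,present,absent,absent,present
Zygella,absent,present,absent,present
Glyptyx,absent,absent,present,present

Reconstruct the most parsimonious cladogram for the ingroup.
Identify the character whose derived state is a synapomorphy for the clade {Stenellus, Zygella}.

Trait 2

Character polarity is set by the outgroup: the derived state is whichever differs from the outgroup's state, so for Trait 3 the derived state is 'absent', and for the remaining characters it is 'present'.
Trait 1 (derived state 'present') is unique to Dromaria (autapomorphy; uninformative for grouping).
Trait 2 (derived state 'present') is shared by Stenellus and Zygella — a synapomorphy uniting that clade.
Only Dromaria, Stenellus, and Zygella show the derived state 'absent' for Trait 3, supporting them as a clade.
Trait 4 (derived state 'present') is shared by all ingroup taxa — unites the whole ingroup.
Most parsimonious ingroup topology: (((Stenellus,Zygella),Dromaria),Glyptyx).
The clade {Stenellus, Zygella} is supported by Trait 2: its derived state 'present' occurs in exactly those taxa and in no other taxon (including the outgroup).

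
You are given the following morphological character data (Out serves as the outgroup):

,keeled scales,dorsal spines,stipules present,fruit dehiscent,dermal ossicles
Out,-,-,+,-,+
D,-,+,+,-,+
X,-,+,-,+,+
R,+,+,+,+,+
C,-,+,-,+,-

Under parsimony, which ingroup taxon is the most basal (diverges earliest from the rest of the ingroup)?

D

Character polarity is set by the outgroup: the derived state is whichever differs from the outgroup's state, so for stipules present, dermal ossicles the derived state is '-', and for the remaining characters it is '+'.
keeled scales (derived state '+') is unique to R (autapomorphy; uninformative for grouping).
All ingroup taxa share the derived state '+' for dorsal spines; it defines the ingroup but does not resolve relationships within it.
stipules present (derived state '-') is shared by C and X — a synapomorphy uniting that clade.
fruit dehiscent: derived state '+' in C, R, and X only — synapomorphy for {C, R, X}.
dermal ossicles: derived state '-' in C only — an autapomorphy, so it tells us nothing about relationships among taxa.
Most parsimonious ingroup topology: (D,((X,C),R)).
D is sister to the clade containing all other ingroup taxa, so it is the earliest-diverging (most basal) ingroup lineage.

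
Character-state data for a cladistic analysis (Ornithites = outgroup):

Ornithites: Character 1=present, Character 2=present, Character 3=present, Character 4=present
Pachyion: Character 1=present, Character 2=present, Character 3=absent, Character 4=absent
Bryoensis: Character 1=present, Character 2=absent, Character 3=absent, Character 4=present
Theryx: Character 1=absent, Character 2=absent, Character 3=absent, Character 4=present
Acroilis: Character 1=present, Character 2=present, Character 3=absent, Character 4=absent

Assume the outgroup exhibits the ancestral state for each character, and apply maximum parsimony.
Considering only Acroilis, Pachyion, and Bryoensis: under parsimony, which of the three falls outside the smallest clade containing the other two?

The outgroup has state 'present' for every character, so 'absent' is the derived state throughout.
Character 1 (derived state 'absent') is unique to Theryx (autapomorphy; uninformative for grouping).
Character 2: derived state 'absent' in Bryoensis and Theryx only — synapomorphy for {Bryoensis, Theryx}.
Character 3 (derived state 'absent') is shared by all ingroup taxa — unites the whole ingroup.
Character 4: derived state 'absent' in Acroilis and Pachyion only — synapomorphy for {Acroilis, Pachyion}.
Most parsimonious ingroup topology: ((Pachyion,Acroilis),(Bryoensis,Theryx)).
Pachyion and Acroilis share a more recent common ancestor with each other than either does with Bryoensis, so Bryoensis is the least closely related of the three.

Bryoensis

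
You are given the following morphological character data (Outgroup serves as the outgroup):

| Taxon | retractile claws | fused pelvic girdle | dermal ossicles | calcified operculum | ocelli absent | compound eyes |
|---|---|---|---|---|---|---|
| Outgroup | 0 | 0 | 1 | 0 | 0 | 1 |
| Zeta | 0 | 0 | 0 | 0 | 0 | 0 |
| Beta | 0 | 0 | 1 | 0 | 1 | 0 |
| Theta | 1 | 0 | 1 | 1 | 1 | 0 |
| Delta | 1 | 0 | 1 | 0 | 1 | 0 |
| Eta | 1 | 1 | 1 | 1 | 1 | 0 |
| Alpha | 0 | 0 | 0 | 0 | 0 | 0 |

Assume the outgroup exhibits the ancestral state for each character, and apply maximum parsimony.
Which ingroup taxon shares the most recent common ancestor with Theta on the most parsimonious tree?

Character polarity is set by the outgroup: the derived state is whichever differs from the outgroup's state, so for dermal ossicles, compound eyes the derived state is '0', and for the remaining characters it is '1'.
Only Delta, Eta, and Theta show the derived state '1' for retractile claws, supporting them as a clade.
fused pelvic girdle: derived state '1' in Eta only — an autapomorphy, so it tells us nothing about relationships among taxa.
Only Alpha and Zeta show the derived state '0' for dermal ossicles, supporting them as a clade.
Only Eta and Theta show the derived state '1' for calcified operculum, supporting them as a clade.
ocelli absent (derived state '1') is shared by Beta, Delta, Eta, and Theta — a synapomorphy uniting that clade.
All ingroup taxa share the derived state '0' for compound eyes; it defines the ingroup but does not resolve relationships within it.
Most parsimonious ingroup topology: ((Zeta,Alpha),(Beta,((Theta,Eta),Delta))).
Theta and Eta form a cherry on this tree, so they are sister taxa.

Eta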